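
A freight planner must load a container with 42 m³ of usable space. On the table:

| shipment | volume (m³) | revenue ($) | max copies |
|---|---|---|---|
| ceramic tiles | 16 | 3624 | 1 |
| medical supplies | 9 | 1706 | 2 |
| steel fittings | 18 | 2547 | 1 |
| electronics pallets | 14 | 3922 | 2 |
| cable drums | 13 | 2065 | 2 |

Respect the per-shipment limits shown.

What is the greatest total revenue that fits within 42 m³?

9909

A density-first pass picks medical supplies + 2×electronics pallets — 9550 at 37 m³.
Dropping medical supplies frees 9 m³; slotting in cable drums (13 m³) lifts the total to 9909 at 41 m³.
The spare 1 m³ is too small for any remaining shipment, and no exchange beats 9909.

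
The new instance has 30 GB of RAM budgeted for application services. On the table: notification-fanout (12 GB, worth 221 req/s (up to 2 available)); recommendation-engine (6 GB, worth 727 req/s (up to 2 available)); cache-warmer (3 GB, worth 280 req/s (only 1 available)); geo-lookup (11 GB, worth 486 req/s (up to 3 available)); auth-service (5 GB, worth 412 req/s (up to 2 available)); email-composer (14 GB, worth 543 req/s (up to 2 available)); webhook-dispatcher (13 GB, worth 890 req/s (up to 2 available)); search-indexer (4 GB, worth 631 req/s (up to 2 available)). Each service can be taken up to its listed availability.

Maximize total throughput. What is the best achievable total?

3540

Density check — search-indexer 157.75, recommendation-engine 121.17, cache-warmer 93.33 are the best per GB.
A density-first pass picks 2×recommendation-engine + cache-warmer + auth-service + 2×search-indexer — 3408 at 28 GB.
The 3 GB tied up in cache-warmer is better spent on auth-service — total rises to 3540 (30 GB).
Nothing else within 30 GB beats 3540.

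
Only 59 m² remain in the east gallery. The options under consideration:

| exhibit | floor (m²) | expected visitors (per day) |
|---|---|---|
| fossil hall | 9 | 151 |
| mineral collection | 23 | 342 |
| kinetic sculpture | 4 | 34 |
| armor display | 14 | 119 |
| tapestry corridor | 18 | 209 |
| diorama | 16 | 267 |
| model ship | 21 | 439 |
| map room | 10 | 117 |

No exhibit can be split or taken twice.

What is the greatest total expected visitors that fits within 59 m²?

974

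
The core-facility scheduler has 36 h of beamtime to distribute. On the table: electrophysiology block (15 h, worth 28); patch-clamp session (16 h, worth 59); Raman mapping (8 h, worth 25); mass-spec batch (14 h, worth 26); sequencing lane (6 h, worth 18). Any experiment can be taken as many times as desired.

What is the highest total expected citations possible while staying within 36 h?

120

Filling by ratio: 2×patch-clamp session for 118, with 4 h left unused.
Dropping patch-clamp session frees 16 h; slotting in Raman mapping + 2×sequencing lane (20 h) lifts the total to 120 at 36 h.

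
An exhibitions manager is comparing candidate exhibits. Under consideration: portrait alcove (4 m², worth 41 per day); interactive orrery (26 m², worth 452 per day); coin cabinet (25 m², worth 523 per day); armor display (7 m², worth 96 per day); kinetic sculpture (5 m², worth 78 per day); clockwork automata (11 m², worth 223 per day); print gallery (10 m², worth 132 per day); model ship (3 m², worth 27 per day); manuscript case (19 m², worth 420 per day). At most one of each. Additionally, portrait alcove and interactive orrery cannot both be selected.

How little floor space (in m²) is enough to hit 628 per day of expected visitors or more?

30

Look for the lowest-floor combination reaching 628.
Taking clockwork automata + manuscript case gives 643 (≥ 628) for 30 m².
Any bundle with less than 30 m² falls short of 628.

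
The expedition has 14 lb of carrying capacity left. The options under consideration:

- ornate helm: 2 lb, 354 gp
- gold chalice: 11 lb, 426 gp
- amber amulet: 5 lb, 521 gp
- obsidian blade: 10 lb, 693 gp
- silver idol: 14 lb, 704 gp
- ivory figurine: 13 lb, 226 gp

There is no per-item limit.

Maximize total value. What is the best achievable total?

2478

7×ornate helm uses 14 of the 14 lb and totals 2478.
Every other selection either busts 14 lb or fails to beat 2478.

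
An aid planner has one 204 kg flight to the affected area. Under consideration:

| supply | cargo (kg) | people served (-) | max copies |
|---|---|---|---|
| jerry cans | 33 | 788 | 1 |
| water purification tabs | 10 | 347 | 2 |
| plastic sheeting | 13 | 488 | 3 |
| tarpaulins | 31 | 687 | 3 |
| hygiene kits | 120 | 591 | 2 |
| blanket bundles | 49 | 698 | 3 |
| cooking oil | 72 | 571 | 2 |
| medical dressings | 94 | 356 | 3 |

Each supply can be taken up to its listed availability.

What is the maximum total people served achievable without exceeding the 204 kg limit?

5018

Density check — plastic sheeting 37.54, water purification tabs 34.70, jerry cans 23.88 are the best per kg.
Filling by ratio: jerry cans + 2×water purification tabs + 3×plastic sheeting + 3×tarpaulins for 5007, with 19 kg left unused.
Replace tarpaulins with blanket bundles: the trade gains 11 net, giving 5018 at 203 kg.
That's the maximum — no swap from here does better than 5018.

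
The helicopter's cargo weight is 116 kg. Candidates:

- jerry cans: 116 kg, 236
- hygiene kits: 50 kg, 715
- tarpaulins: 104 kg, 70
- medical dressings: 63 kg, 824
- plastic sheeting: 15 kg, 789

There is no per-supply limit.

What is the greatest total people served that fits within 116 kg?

5523

Taking 7×plastic sheeting: 105 kg used, 5523 in people served.
The spare 11 kg is too small for any remaining supply, and no exchange beats 5523.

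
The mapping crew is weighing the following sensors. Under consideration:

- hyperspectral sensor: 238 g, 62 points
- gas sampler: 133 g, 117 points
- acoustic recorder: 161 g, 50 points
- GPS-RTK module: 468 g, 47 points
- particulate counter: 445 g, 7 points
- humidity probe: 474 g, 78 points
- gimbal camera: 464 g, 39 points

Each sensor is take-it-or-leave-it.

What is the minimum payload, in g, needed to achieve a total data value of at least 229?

Minimise g subject to total data value ≥ 229.
hyperspectral sensor + gas sampler + acoustic recorder reaches 229 using 532 g.
Any bundle with less than 532 g falls short of 229.

532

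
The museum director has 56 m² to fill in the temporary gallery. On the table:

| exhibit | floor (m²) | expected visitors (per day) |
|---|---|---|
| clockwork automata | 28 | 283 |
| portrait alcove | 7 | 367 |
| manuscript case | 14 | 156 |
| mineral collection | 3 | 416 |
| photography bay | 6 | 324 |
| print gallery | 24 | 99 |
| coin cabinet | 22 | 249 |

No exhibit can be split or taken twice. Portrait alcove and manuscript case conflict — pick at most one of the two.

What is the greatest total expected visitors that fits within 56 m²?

1390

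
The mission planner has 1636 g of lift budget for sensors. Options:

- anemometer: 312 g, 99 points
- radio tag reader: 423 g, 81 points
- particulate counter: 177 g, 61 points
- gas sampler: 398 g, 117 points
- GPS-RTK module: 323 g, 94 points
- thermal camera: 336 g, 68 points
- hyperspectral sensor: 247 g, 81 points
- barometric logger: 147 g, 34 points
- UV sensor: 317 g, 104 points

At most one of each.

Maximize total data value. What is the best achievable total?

The ratio ordering already packs tightly: anemometer + particulate counter + gas sampler + hyperspectral sensor + barometric logger + UV sensor, 1598 g, 496.

496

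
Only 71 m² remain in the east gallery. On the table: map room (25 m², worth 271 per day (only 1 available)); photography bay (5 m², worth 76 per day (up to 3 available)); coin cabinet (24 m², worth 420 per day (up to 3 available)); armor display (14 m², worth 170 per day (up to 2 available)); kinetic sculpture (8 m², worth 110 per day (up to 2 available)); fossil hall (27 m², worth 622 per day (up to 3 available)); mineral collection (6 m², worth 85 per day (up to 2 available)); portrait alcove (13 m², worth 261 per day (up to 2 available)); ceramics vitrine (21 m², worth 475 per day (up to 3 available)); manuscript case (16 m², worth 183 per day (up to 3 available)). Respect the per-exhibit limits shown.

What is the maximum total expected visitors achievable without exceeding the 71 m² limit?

Ranking by ratio (expected visitors/m²): fossil hall 23.04, ceramics vitrine 22.62, portrait alcove 20.08.
Taking the top-ratio exhibits first gives 2×fossil hall + portrait alcove for 1505 (67 m²).
Replace fossil hall and portrait alcove with 2×ceramics vitrine: the trade gains 67 net, giving 1572 at 69 m².

1572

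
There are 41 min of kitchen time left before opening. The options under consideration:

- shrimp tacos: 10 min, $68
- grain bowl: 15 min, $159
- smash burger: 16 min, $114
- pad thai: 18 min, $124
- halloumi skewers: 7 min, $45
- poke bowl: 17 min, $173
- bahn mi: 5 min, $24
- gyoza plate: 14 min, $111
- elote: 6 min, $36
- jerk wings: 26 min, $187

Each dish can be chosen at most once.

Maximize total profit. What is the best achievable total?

377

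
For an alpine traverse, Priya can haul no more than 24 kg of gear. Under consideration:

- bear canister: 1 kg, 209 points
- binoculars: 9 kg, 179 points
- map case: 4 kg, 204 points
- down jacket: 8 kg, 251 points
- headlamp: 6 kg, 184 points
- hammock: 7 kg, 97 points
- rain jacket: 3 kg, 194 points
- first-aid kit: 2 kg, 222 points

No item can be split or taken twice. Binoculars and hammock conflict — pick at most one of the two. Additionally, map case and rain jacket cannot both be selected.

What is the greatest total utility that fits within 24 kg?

Best packing: bear canister + map case + down jacket + headlamp + first-aid kit — 21 kg, 1070 total.

1070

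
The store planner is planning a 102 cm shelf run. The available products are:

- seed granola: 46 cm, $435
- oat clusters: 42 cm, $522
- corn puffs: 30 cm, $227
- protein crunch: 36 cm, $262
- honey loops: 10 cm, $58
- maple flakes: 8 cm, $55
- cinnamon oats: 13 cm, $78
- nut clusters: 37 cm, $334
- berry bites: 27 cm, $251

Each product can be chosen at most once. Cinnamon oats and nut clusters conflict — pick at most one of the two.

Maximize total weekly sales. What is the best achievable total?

By weekly sales per cm: oat clusters 12.43, seed granola 9.46, berry bites 9.30 lead.
The ratio heuristic lands on seed granola + oat clusters + maple flakes (1012) but leaves 6 cm idle.
The 8 cm tied up in maple flakes is better spent on cinnamon oats — total rises to 1035 (101 cm).
That's the maximum — no feasible swap from here does better than 1035.

1035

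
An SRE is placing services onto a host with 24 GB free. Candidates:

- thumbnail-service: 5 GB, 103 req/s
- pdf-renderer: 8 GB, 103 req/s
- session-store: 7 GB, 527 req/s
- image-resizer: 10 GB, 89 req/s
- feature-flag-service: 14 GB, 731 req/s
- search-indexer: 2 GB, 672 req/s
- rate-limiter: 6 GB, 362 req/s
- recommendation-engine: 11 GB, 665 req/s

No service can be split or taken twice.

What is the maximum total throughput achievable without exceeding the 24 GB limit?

1930

Greedy by ratio would take session-store + search-indexer + recommendation-engine: 20 GB used, total 1864.
The 11 GB tied up in recommendation-engine is better spent on feature-flag-service — total rises to 1930 (23 GB).
Nothing else within 24 GB beats 1930.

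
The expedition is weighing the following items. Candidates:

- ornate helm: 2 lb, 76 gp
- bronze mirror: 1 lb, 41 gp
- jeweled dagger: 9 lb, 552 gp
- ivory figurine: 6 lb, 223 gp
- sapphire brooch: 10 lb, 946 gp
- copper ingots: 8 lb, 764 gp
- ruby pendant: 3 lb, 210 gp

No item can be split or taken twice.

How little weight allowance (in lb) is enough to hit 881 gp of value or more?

10

Minimise lb subject to total value ≥ 881.
sapphire brooch reaches 946 using 10 lb.
Any bundle with less than 10 lb falls short of 881.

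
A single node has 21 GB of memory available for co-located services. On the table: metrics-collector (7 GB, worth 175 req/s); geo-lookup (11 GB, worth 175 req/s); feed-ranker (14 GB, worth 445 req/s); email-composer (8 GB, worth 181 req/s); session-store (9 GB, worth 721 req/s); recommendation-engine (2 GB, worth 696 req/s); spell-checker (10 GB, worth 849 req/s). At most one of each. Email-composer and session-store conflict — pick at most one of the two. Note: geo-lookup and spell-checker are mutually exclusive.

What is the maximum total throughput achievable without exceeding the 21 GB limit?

2266

Session-store + recommendation-engine + spell-checker uses 21 of the 21 GB and totals 2266.
The closest alternative, email-composer + recommendation-engine + spell-checker, reaches only 1726.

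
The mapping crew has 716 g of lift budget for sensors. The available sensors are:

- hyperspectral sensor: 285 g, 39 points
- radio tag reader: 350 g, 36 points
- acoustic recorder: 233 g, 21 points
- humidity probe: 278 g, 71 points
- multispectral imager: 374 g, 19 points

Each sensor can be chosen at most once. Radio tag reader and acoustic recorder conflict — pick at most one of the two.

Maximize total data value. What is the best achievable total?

110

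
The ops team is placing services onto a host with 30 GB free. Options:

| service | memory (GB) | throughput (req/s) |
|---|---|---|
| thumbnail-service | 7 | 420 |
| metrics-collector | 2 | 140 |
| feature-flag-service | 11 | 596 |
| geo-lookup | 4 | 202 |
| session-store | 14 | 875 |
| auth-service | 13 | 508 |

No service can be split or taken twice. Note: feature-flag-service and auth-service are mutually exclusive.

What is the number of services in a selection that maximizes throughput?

3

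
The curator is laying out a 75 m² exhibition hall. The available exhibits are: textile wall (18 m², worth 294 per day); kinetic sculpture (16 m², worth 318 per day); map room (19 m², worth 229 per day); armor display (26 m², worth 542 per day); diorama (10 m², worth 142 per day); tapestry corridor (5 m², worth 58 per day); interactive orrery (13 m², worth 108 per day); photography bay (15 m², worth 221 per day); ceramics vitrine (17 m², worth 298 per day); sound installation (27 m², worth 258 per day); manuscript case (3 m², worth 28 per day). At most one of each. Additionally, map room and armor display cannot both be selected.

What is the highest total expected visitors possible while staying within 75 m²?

Kinetic sculpture + armor display + photography bay + ceramics vitrine uses 74 of the 75 m² and totals 1379.

1379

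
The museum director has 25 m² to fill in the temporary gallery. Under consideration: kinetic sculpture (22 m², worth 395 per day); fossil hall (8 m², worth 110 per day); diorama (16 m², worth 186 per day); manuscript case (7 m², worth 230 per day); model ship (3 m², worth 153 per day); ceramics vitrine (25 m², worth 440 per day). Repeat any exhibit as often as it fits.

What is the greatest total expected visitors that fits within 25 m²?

8×model ship uses 24 of the 25 m² and totals 1224.
The spare 1 m² is too small for any remaining exhibit, and no exchange beats 1224.

1224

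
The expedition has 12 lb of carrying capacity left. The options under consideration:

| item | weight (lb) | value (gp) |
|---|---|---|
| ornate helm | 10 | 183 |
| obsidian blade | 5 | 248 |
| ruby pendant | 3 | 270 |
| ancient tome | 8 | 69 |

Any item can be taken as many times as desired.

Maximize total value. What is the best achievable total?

The ratio ordering already packs tightly: 4×ruby pendant, 12 lb, 1080.
No other feasible combination exceeds 1080.

1080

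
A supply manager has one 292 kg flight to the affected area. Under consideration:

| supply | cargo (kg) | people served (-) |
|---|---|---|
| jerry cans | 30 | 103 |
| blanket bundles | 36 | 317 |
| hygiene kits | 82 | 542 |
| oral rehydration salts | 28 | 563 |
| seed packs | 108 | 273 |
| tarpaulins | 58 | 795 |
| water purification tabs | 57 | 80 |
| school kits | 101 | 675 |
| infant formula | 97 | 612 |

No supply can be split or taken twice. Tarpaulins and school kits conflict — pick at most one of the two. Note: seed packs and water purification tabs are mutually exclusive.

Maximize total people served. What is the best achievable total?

2512

Density check — oral rehydration salts 20.11, tarpaulins 13.71, blanket bundles 8.81, school kits 6.68 are the best per kg.
Taking hygiene kits + oral rehydration salts + tarpaulins + infant formula: 265 kg used, 2512 in people served.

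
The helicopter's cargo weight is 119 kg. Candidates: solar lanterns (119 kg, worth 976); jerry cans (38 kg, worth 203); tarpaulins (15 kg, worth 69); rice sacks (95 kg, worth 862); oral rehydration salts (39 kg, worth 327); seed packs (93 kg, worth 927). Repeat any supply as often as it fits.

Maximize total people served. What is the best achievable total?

996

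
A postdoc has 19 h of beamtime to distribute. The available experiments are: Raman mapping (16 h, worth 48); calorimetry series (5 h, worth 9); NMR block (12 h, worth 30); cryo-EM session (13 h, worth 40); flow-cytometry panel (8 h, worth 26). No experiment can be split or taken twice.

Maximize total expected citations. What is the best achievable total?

49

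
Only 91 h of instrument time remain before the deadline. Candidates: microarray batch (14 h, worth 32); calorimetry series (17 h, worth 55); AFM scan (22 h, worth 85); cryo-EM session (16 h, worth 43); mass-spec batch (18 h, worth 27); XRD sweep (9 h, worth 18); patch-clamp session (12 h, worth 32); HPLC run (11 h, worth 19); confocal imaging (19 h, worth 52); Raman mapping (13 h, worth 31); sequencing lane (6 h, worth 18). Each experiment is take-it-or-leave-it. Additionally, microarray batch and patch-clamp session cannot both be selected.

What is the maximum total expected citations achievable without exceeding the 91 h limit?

273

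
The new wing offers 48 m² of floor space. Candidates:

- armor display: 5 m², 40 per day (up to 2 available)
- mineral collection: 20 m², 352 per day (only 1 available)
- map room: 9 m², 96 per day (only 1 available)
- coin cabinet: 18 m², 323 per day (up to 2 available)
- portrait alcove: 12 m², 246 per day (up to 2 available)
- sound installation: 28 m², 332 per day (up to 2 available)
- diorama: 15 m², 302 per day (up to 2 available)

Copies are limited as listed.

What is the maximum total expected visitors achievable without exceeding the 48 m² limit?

927

By expected visitors per m²: portrait alcove 20.50, diorama 20.13, coin cabinet 17.94 lead.
Greedy by ratio would take map room + 2×portrait alcove + diorama: 48 m² used, total 890.
The 33 m² tied up in map room and 2×portrait alcove is better spent on coin cabinet + diorama — total rises to 927 (48 m²).
No other feasible combination exceeds 927.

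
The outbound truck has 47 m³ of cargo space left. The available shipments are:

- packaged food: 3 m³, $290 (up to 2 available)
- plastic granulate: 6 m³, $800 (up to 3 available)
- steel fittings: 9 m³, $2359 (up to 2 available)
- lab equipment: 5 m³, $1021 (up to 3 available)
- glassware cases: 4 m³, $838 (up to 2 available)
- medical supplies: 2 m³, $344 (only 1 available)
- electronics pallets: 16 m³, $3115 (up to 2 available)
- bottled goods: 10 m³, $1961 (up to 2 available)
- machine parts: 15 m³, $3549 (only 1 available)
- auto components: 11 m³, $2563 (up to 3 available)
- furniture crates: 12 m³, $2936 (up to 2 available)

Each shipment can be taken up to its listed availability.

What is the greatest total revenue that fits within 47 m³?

11611

The ratio heuristic lands on 2×steel fittings + glassware cases + 2×furniture crates (11428) but leaves 1 m³ idle.
Replace glassware cases with lab equipment: the trade gains 183 net, giving 11611 at 47 m³.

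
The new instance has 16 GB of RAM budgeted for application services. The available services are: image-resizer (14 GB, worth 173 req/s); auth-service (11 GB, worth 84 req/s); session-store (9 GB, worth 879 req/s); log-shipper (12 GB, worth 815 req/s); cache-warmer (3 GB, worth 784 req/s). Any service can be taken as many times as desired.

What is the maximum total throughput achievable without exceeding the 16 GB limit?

3920

The ratio ordering already packs tightly: 5×cache-warmer, 15 GB, 3920.
The spare 1 GB is too small for any remaining service, and no exchange beats 3920.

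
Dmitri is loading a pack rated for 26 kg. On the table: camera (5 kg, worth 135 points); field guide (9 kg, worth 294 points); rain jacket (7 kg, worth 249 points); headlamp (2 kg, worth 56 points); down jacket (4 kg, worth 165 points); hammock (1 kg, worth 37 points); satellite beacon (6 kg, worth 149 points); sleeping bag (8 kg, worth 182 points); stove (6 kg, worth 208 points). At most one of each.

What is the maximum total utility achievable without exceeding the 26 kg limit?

916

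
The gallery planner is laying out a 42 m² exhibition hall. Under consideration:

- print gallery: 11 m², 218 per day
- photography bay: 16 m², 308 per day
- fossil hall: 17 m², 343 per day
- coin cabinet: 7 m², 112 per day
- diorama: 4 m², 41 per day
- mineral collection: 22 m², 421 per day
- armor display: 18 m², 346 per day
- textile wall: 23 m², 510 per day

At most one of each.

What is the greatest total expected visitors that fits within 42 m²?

The ratio heuristic lands on fossil hall + textile wall (853) but leaves 2 m² idle.
The 17 m² tied up in fossil hall is better spent on armor display — total rises to 856 (41 m²).
Next best is fossil hall + textile wall at 853 (40 m²) — short by 3.

856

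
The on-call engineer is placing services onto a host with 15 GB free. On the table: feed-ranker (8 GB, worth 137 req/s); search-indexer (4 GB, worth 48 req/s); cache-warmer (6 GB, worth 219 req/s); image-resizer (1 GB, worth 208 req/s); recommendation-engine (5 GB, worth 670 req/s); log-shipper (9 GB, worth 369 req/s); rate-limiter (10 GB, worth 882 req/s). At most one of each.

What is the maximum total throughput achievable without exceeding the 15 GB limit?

1552

Taking the top-ratio services first gives image-resizer + recommendation-engine + log-shipper for 1247 (15 GB).
Dropping image-resizer and log-shipper frees 10 GB; slotting in rate-limiter (10 GB) lifts the total to 1552 at 15 GB.
Runner-up image-resizer + recommendation-engine + log-shipper tops out at 1247.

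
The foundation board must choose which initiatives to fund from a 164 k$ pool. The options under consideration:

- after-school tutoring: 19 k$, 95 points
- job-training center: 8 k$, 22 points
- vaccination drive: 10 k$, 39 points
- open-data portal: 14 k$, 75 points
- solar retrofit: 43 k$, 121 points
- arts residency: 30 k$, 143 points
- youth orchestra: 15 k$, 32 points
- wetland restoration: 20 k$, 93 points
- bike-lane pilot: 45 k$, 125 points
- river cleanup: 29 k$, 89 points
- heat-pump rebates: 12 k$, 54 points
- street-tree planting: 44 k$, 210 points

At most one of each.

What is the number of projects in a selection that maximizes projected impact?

8

Best achievable projected impact is 741.
For example after-school tutoring + vaccination drive + open-data portal + arts residency + youth orchestra + wetland restoration + heat-pump rebates + street-tree planting achieves it, using 164 k$.
Every optimal selection uses 8 projects.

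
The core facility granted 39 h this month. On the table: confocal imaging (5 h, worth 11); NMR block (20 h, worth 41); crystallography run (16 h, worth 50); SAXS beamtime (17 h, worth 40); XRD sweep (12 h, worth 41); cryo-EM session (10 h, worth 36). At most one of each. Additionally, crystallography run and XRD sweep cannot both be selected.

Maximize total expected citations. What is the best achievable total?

117

Best packing: SAXS beamtime + XRD sweep + cryo-EM session — 39 h, 117 total.
Next best is confocal imaging + crystallography run + SAXS beamtime at 101 (38 h) — short by 16.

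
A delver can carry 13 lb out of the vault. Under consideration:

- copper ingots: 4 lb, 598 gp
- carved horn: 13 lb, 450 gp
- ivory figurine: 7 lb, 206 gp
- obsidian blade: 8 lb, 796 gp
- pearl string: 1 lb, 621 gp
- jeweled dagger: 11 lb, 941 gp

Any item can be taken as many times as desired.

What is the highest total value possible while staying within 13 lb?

8073

Taking 13×pearl string: 13 lb used, 8073 in value.
That's the maximum — no swap from here does better than 8073.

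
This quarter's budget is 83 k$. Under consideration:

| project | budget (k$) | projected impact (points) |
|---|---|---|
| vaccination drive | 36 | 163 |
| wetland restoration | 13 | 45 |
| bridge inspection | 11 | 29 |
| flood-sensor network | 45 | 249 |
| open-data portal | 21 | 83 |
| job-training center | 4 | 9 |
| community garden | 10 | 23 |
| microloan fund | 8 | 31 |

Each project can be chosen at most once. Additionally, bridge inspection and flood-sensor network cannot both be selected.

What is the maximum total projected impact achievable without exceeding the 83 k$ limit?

The ratio ordering already packs tightly: vaccination drive + flood-sensor network, 81 k$, 412.
That's the maximum — no feasible swap from here does better than 412.

412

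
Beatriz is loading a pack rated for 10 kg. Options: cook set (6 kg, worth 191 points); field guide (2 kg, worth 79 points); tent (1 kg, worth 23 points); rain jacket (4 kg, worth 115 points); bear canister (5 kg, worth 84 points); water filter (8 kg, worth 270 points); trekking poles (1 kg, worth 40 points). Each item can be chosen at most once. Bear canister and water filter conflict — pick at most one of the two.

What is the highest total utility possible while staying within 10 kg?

349

Density check — trekking poles 40.00, field guide 39.50, water filter 33.75, cook set 31.83 are the best per kg.
Greedy by ratio would take cook set + field guide + tent + trekking poles: 10 kg used, total 333.
Replace cook set and tent and trekking poles with water filter: the trade gains 16 net, giving 349 at 10 kg.
No other feasible combination exceeds 349.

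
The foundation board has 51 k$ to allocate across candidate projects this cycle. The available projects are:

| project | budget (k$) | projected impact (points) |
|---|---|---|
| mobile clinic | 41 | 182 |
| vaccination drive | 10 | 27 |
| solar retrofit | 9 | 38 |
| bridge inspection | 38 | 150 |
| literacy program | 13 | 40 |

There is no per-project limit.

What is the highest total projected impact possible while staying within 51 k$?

220

Mobile clinic + solar retrofit uses 50 of the 51 k$ and totals 220.
Nothing else within 51 k$ beats 220.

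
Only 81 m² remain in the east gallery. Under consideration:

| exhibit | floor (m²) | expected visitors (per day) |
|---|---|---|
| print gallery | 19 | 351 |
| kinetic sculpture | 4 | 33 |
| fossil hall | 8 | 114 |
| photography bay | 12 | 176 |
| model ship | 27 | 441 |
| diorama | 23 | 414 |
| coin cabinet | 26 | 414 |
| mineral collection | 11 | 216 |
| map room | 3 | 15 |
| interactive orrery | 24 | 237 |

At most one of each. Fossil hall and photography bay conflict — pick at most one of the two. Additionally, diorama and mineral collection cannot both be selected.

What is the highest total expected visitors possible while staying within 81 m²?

1382

Print gallery + photography bay + model ship + diorama uses 81 of the 81 m² and totals 1382.
Every other selection either busts 81 m² or breaks a pairing rule or fails to beat 1382.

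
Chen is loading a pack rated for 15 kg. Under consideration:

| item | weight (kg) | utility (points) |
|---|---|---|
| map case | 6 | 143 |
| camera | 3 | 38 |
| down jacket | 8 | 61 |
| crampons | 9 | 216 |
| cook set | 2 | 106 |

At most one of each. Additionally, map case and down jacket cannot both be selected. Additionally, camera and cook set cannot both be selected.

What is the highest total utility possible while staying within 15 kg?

Density check — cook set 53.00, crampons 24.00, map case 23.83 are the best per kg.
Taking map case + crampons: 15 kg used, 359 in utility.
The closest alternative, crampons + cook set, reaches only 322.

359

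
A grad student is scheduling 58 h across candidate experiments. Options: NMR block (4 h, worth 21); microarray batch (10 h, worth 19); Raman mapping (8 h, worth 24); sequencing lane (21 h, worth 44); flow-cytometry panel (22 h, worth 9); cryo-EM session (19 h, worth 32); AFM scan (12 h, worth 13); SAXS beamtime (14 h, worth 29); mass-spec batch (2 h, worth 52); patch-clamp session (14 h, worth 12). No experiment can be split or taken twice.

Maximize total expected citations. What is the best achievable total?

A density-first pass picks NMR block + Raman mapping + sequencing lane + SAXS beamtime + mass-spec batch — 170 at 49 h.
The 21 h tied up in sequencing lane is better spent on microarray batch + cryo-EM session — total rises to 177 (57 h).

177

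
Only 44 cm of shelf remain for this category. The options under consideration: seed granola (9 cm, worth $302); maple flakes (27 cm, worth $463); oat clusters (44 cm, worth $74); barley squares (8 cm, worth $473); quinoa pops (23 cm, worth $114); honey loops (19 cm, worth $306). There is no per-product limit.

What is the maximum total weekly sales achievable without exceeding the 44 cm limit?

2365

The ratio ordering already packs tightly: 5×barley squares, 40 cm, 2365.
No other feasible combination exceeds 2365.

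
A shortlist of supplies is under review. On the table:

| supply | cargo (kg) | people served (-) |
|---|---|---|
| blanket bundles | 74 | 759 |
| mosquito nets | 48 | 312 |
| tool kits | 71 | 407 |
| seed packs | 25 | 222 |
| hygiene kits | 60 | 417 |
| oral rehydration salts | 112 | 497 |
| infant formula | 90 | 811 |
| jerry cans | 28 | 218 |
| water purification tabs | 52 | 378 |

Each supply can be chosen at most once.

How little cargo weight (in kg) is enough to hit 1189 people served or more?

127

Look for the lowest-cargo combination reaching 1189.
blanket bundles + seed packs + jerry cans reaches 1199 using 127 kg.
No combination under 127 kg hits 1189.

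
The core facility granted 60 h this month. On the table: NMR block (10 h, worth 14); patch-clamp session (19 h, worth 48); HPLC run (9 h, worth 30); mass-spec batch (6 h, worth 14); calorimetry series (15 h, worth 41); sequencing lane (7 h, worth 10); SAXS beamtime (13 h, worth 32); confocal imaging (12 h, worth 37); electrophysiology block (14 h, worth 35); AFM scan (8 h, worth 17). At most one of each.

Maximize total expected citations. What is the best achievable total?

164

Ranking by ratio (expected citations/h): HPLC run 3.33, confocal imaging 3.08, calorimetry series 2.73, patch-clamp session 2.53.
Taking the top-ratio experiments first gives patch-clamp session + HPLC run + calorimetry series + confocal imaging for 156 (55 h).
Replace calorimetry series with mass-spec batch + electrophysiology block: the trade gains 8 net, giving 164 at 60 h.
Runner-up patch-clamp session + HPLC run + mass-spec batch + SAXS beamtime + confocal imaging tops out at 161.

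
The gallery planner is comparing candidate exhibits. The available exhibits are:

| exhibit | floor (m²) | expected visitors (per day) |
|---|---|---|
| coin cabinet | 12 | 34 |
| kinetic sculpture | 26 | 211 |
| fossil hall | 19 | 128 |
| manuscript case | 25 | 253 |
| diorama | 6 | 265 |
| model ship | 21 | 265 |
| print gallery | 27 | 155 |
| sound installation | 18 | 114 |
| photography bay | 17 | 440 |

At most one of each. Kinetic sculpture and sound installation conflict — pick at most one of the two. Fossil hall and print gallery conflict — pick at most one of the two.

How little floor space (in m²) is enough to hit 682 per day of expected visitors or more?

Minimise m² subject to total expected visitors ≥ 682.
diorama + photography bay reaches 705 using 23 m².
No combination under 23 m² hits 682.

23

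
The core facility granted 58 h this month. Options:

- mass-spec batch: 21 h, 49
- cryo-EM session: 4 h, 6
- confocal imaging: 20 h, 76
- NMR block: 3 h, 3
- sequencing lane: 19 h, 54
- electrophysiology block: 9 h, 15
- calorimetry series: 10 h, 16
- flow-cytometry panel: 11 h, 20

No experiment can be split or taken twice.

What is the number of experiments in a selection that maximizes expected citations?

The maximum expected citations within 58 h is 161.
For example confocal imaging + sequencing lane + electrophysiology block + calorimetry series achieves it, using 58 h.
Any selection reaching 161 contains exactly 4 experiments.

4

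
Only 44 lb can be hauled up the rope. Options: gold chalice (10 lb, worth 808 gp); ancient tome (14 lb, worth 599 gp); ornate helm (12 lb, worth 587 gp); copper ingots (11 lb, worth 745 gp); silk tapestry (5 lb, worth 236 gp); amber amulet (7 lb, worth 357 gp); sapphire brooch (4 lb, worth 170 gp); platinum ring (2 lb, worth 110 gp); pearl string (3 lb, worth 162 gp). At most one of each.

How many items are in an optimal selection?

5

Optimal total is 2667.
gold chalice + ornate helm + copper ingots + amber amulet + sapphire brooch hits 2667 at 44 lb.
Any selection reaching 2667 contains exactly 5 items.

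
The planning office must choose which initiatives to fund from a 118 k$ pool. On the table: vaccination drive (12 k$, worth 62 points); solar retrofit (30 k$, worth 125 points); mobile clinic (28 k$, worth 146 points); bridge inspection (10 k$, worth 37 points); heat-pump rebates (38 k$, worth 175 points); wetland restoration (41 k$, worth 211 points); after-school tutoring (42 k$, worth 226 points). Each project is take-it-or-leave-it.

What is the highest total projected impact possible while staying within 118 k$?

Taking the top-ratio projects first gives vaccination drive + solar retrofit + mobile clinic + after-school tutoring for 559 (112 k$).
The 42 k$ tied up in vaccination drive and solar retrofit is better spent on bridge inspection + heat-pump rebates — total rises to 584 (118 k$).
An exhaustive check of the 128 subsets confirms 584.

584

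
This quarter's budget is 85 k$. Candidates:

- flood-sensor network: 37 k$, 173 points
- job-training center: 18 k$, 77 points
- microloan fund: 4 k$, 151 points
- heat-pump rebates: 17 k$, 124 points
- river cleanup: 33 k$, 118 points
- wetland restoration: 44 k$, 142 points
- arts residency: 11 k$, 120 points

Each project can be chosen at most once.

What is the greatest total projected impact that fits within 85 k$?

590

A density-first pass picks flood-sensor network + microloan fund + heat-pump rebates + arts residency — 568 at 69 k$.
The 37 k$ tied up in flood-sensor network is better spent on job-training center + river cleanup — total rises to 590 (83 k$).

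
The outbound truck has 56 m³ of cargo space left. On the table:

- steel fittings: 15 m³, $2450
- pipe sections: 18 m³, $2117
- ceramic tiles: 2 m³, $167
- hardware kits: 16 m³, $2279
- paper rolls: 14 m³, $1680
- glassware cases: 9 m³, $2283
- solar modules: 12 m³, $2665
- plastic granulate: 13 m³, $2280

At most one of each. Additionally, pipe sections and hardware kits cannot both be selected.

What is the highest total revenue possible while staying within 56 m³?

9845

Ranking by ratio (revenue/m³): glassware cases 253.67, solar modules 222.08, plastic granulate 175.38, steel fittings 163.33.
Steel fittings + ceramic tiles + glassware cases + solar modules + plastic granulate uses 51 of the 56 m³ and totals 9845.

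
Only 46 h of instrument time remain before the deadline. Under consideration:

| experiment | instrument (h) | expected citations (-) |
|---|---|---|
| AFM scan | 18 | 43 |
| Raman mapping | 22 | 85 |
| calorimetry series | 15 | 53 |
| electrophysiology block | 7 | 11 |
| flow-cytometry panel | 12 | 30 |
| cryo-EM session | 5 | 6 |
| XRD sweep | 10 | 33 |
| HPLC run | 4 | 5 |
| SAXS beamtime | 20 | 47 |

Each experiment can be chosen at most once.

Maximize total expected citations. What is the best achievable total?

Raman mapping + calorimetry series + electrophysiology block uses 44 of the 46 h and totals 149.
Nothing else within 46 h beats 149.

149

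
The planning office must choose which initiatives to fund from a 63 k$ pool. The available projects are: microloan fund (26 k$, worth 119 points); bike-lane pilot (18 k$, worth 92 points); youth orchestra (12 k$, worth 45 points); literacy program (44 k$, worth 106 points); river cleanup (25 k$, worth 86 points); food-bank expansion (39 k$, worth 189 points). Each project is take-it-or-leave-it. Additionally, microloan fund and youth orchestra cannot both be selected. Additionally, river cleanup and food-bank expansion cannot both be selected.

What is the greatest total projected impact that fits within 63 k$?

281

By projected impact per k$: bike-lane pilot 5.11, food-bank expansion 4.85, microloan fund 4.58, youth orchestra 3.75 lead.
Bike-lane pilot + food-bank expansion uses 57 of the 63 k$ and totals 281.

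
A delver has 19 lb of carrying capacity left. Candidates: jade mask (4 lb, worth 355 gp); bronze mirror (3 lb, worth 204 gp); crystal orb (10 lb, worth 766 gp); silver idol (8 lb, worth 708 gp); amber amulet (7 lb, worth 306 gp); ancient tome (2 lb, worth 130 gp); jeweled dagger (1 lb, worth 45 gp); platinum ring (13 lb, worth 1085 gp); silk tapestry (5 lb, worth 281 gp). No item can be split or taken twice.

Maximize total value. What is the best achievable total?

1570

The ratio heuristic lands on jade mask + bronze mirror + silver idol + ancient tome + jeweled dagger (1442) but leaves 1 lb idle.
Replace bronze mirror and silver idol and jeweled dagger with platinum ring: the trade gains 128 net, giving 1570 at 19 lb.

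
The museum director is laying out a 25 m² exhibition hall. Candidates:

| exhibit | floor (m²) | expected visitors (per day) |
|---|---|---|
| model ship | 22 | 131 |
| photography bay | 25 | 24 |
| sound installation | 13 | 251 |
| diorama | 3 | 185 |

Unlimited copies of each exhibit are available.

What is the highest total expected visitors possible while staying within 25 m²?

1480

By expected visitors per m²: diorama 61.67, sound installation 19.31, model ship 5.95 lead.
Best packing: 8×diorama — 24 m², 1480 total.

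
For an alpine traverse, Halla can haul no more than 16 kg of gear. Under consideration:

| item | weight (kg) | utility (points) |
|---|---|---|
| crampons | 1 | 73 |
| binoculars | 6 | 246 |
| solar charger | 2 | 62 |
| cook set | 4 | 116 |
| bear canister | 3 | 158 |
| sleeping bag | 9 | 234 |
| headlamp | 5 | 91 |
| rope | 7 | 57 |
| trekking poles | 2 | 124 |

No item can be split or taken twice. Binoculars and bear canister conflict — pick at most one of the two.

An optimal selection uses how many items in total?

5

The maximum utility within 16 kg is 621.
For example crampons + binoculars + solar charger + cook set + trekking poles achieves it, using 15 kg.
All optima have 5 items.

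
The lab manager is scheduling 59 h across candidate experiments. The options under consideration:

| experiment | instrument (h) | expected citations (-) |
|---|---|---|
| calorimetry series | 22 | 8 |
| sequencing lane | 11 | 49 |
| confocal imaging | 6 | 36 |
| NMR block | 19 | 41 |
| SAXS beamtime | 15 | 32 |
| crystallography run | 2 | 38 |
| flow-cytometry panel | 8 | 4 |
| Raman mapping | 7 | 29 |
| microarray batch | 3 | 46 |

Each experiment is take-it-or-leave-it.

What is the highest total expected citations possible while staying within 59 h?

By expected citations per h: crystallography run 19.00, microarray batch 15.33, confocal imaging 6.00, sequencing lane 4.45 lead.
Best packing: sequencing lane + confocal imaging + NMR block + crystallography run + flow-cytometry panel + Raman mapping + microarray batch — 56 h, 243 total.
Next best is sequencing lane + confocal imaging + NMR block + SAXS beamtime + crystallography run + microarray batch at 242 (56 h) — short by 1.

243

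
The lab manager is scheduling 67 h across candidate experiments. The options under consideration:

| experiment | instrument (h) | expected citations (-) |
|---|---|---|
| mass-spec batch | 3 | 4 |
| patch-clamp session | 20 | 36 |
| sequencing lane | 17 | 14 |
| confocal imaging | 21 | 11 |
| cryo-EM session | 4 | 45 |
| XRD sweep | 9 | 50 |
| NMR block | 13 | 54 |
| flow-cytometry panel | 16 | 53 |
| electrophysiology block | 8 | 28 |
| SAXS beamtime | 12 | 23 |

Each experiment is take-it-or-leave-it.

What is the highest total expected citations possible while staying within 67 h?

257

The ratio ordering already packs tightly: mass-spec batch + cryo-EM session + XRD sweep + NMR block + flow-cytometry panel + electrophysiology block + SAXS beamtime, 65 h, 257.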